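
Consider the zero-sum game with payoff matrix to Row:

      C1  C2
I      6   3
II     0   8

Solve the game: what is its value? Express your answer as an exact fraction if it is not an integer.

Row minima: I → 3, II → 0; maximin = 3.
Column maxima: C1 → 6, C2 → 8; minimax = 6.
3 ≠ 6, so there is no saddle point; optimal play is mixed.
Let Row play I with probability p. Expected payoff against C1: 6p + 0(1−p) = 6p; against C2: 3p + 8(1−p) = −5p + 8.
Setting these equal: 6p = −5p + 8 ⇒ 11p = 8 ⇒ p = 8/11, and the value is (6)·(8/11) = 48/11.
For Column: with q = P(C1), equating I's and II's payoffs gives 3q + 3 = −8q + 8 ⇒ q = 5/11.

48/11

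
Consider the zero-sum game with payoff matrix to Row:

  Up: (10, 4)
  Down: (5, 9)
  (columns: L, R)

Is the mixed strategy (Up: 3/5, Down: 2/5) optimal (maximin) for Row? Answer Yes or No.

Against L this mix gives (3/5)·10 + (2/5)·5 = 8.
Against R this mix gives (3/5)·4 + (2/5)·9 = 6.
Column will play R, holding Row to 6. Shifting weight toward the row that does better against R would raise this floor (the equalizing mix achieves 7 against both R and L), so the proposed strategy is not optimal.

No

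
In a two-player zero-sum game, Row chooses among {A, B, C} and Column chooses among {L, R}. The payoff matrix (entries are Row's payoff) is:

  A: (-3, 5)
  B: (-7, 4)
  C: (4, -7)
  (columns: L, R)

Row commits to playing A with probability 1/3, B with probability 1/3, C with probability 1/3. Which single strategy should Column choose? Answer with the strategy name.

If Column plays L, Row's expected payoff is (1/3)·(-3) + (1/3)·(-7) + (1/3)·4 = -2.
If Column plays R, Row's expected payoff is (1/3)·5 + (1/3)·4 + (1/3)·(-7) = 2/3.
Column minimizes Row's payoff; the smallest is -2, so the best response is L.

L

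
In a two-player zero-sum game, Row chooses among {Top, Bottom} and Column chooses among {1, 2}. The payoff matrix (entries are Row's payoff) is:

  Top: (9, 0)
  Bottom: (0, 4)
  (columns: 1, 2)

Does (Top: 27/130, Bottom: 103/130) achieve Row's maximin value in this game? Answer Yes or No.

Against 1 this mix gives (27/130)·9 + (103/130)·0 = 243/130.
Against 2 this mix gives (27/130)·0 + (103/130)·4 = 206/65.
Column will play 1, holding Row to 243/130. Shifting weight toward the row that does better against 1 would raise this floor (the equalizing mix achieves 36/13 against both 1 and 2), so the proposed strategy is not optimal.

No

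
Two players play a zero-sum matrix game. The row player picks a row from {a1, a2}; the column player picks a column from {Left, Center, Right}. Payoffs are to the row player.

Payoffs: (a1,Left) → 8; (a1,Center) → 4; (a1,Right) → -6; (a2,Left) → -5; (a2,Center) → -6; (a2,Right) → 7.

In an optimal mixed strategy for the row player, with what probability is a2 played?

Row minima: a1 → -6, a2 → -6; maximin = -6.
Column maxima: Left → 8, Center → 4, Right → 7; minimax = 4.
-6 ≠ 4, so there is no saddle point; optimal play is mixed.
Left is strictly dominated by Center (it gives the row player strictly more in every row), so the column player never plays it.
On the remaining 2×2 (a1, a2 vs Center, Right):
Let the row player play a1 with probability p. Expected payoff against Center: 4p + (-6)(1−p) = 10p − 6; against Right: (-6)p + 7(1−p) = −13p + 7.
Setting these equal: 10p − 6 = −13p + 7 ⇒ 23p = 13 ⇒ p = 13/23, and the value is (10)·(13/23) − 6 = -8/23.
For the column player: with q = P(Center), equating a1's and a2's payoffs gives 10q − 6 = −13q + 7 ⇒ q = 13/23.

10/23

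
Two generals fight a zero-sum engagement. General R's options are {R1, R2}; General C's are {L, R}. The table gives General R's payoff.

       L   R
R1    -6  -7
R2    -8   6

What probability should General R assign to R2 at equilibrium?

1/15

Row minima: R1 → -7, R2 → -8; maximin = -7.
Column maxima: L → -6, R → 6; minimax = -6.
-7 ≠ -6, so there is no saddle point; optimal play is mixed.
Let General R play R1 with probability p. Expected payoff against L: (-6)p + (-8)(1−p) = 2p − 8; against R: (-7)p + 6(1−p) = −13p + 6.
Setting these equal: 2p − 8 = −13p + 6 ⇒ 15p = 14 ⇒ p = 14/15, and the value is (2)·(14/15) − 8 = -92/15.
For General C: with q = P(L), equating R1's and R2's payoffs gives q − 7 = −14q + 6 ⇒ q = 13/15.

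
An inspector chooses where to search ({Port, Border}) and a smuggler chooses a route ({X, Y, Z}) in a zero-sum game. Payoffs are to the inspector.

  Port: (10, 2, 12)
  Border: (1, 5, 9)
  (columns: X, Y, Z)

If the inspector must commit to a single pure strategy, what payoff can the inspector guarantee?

2

Row minima: Port → 2, Border → 1.
The best of these is 2.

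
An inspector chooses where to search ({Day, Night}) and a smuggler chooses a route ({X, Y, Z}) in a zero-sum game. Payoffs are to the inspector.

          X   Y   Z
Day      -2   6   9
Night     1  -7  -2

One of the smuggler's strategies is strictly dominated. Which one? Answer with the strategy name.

Z

Y holds the inspector's payoff strictly below Z in every row: 6 < 9, -7 < -2.
So Z is strictly dominated for the smuggler.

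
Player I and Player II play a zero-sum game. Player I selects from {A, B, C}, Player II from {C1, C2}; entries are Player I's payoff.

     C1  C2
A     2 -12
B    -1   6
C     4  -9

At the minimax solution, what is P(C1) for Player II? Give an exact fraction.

Row minima: A → -12, B → -1, C → -9; maximin = -1.
Column maxima: C1 → 4, C2 → 6; minimax = 4.
-1 ≠ 4, so there is no saddle point; optimal play is mixed.
A is strictly dominated by C, so Player I never plays it.
On the remaining 2×2 (B, C vs C1, C2):
Let Player I play B with probability p. Expected payoff against C1: (-1)p + 4(1−p) = −5p + 4; against C2: 6p + (-9)(1−p) = 15p − 9.
Setting these equal: −5p + 4 = 15p − 9 ⇒ −20p = -13 ⇒ p = 13/20, and the value is (-5)·(13/20) + 4 = 3/4.
For Player II: with q = P(C1), equating B's and C's payoffs gives −7q + 6 = 13q − 9 ⇒ q = 3/4.

3/4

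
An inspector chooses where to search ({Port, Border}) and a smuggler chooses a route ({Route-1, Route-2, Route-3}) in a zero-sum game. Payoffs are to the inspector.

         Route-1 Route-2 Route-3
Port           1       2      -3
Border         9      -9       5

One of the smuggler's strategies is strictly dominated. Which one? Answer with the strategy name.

Route-1

Route-3 holds the inspector's payoff strictly below Route-1 in every row: -3 < 1, 5 < 9.
So Route-1 is strictly dominated for the smuggler.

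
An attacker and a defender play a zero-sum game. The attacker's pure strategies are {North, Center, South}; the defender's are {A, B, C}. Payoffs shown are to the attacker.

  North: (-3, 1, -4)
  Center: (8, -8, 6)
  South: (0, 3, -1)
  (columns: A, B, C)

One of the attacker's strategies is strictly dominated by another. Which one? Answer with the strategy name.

South gives a strictly higher payoff than North against every column: 0 > -3, 3 > 1, -1 > -4.
So North is strictly dominated and the attacker never plays it.

North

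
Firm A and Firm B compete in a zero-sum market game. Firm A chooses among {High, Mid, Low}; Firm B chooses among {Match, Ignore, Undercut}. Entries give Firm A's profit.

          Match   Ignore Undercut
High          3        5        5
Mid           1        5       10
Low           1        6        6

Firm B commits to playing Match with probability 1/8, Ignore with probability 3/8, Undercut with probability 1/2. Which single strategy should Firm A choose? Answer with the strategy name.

Expected payoff of High: (1/8)·3 + (3/8)·5 + (1/2)·5 = 19/4.
Expected payoff of Mid: (1/8)·1 + (3/8)·5 + (1/2)·10 = 7.
Expected payoff of Low: (1/8)·1 + (3/8)·6 + (1/2)·6 = 43/8.
The largest is 7, so Firm A's best response is Mid.

Mid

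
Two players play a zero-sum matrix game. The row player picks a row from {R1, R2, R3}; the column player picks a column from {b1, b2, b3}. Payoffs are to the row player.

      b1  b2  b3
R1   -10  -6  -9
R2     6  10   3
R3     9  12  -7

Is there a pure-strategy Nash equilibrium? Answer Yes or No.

Row minima: R1 → -10, R2 → 3, R3 → -7; maximin = 3.
Column maxima: b1 → 9, b2 → 12, b3 → 3; minimax = 3.
maximin = minimax = 3, so a saddle point exists.

Yes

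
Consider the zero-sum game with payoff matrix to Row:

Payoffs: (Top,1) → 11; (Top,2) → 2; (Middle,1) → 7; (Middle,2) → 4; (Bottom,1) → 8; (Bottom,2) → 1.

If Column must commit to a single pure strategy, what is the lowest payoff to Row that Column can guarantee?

Column maxima: 1 → 11, 2 → 4.
The smallest of these is 4.

4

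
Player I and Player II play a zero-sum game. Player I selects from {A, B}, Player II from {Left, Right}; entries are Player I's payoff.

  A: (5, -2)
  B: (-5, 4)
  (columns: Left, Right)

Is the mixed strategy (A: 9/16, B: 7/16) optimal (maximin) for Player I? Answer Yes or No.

Yes

Against Left this mix gives (9/16)·5 + (7/16)·(-5) = 5/8.
Against Right this mix gives (9/16)·(-2) + (7/16)·4 = 5/8.
All of Player II's active replies (Left, Right) yield 5/8, and no column does worse for Player I. The mix makes Player II indifferent and guarantees 5/8, so it is optimal.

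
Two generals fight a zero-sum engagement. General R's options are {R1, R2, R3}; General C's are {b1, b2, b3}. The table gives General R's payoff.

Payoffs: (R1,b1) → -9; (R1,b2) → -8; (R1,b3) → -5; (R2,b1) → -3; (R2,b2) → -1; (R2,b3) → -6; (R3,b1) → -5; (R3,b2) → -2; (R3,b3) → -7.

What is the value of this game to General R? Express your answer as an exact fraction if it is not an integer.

-39/7

Row minima: R1 → -9, R2 → -6, R3 → -7; maximin = -6.
Column maxima: b1 → -3, b2 → -1, b3 → -5; minimax = -5.
-6 ≠ -5, so there is no saddle point; optimal play is mixed.
R3 is strictly dominated by R2, so General R never plays it.
b2 is strictly dominated by b1 (it gives General R strictly more in every row), so General C never plays it.
On the remaining 2×2 (R1, R2 vs b1, b3):
Let General R play R1 with probability p. Expected payoff against b1: (-9)p + (-3)(1−p) = −6p − 3; against b3: (-5)p + (-6)(1−p) = p − 6.
Setting these equal: −6p − 3 = p − 6 ⇒ −7p = -3 ⇒ p = 3/7, and the value is (-6)·(3/7) − 3 = -39/7.
For General C: with q = P(b1), equating R1's and R2's payoffs gives −4q − 5 = 3q − 6 ⇒ q = 1/7.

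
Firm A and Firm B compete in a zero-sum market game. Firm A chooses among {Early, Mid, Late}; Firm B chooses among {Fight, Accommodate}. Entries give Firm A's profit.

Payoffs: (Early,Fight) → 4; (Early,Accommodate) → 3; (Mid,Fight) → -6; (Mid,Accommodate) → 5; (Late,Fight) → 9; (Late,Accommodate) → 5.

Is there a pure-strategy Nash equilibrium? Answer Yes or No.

Row minima: Early → 3, Mid → -6, Late → 5; maximin = 5.
Column maxima: Fight → 9, Accommodate → 5; minimax = 5.
maximin = minimax = 5, so a saddle point exists.

Yes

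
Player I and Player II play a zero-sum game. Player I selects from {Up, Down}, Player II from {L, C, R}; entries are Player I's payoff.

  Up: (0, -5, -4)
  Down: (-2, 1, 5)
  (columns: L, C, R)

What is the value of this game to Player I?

Row minima: Up → -5, Down → -2; maximin = -2.
Column maxima: L → 0, C → 1, R → 5; minimax = 0.
-2 ≠ 0, so there is no saddle point; optimal play is mixed.
R is strictly dominated by C (it gives Player I strictly more in every row), so Player II never plays it.
On the remaining 2×2 (Up, Down vs L, C):
Let Player I play Up with probability p. Expected payoff against L: 0p + (-2)(1−p) = 2p − 2; against C: (-5)p + 1(1−p) = −6p + 1.
Setting these equal: 2p − 2 = −6p + 1 ⇒ 8p = 3 ⇒ p = 3/8, and the value is (2)·(3/8) − 2 = -5/4.
For Player II: with q = P(L), equating Up's and Down's payoffs gives 5q − 5 = −3q + 1 ⇒ q = 3/4.

-5/4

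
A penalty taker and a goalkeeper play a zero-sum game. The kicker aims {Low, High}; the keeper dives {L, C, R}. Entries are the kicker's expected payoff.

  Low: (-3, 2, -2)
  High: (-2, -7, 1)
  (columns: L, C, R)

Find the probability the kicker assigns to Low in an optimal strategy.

1/2

Row minima: Low → -3, High → -7; maximin = -3.
Column maxima: L → -2, C → 2, R → 1; minimax = -2.
-3 ≠ -2, so there is no saddle point; optimal play is mixed.
R is strictly dominated by L (it gives the kicker strictly more in every row), so the keeper never plays it.
On the remaining 2×2 (Low, High vs L, C):
Let the kicker play Low with probability p. Expected payoff against L: (-3)p + (-2)(1−p) = −p − 2; against C: 2p + (-7)(1−p) = 9p − 7.
Setting these equal: −p − 2 = 9p − 7 ⇒ −10p = -5 ⇒ p = 1/2, and the value is (-1)·(1/2) − 2 = -5/2.
For the keeper: with q = P(L), equating Low's and High's payoffs gives −5q + 2 = 5q − 7 ⇒ q = 9/10.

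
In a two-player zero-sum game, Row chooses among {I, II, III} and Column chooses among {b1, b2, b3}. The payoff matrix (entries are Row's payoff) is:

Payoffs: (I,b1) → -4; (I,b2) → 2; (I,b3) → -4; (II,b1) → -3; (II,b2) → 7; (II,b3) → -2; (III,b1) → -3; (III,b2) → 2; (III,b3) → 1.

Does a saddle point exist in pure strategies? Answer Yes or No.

Row minima: I → -4, II → -3, III → -3; maximin = -3.
Column maxima: b1 → -3, b2 → 7, b3 → 1; minimax = -3.
maximin = minimax = -3, so a saddle point exists.

Yes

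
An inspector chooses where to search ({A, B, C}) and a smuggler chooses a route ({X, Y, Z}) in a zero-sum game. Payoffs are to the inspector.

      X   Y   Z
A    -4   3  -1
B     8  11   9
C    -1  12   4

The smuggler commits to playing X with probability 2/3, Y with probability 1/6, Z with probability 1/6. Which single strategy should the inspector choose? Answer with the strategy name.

Expected payoff of A: (2/3)·(-4) + (1/6)·3 + (1/6)·(-1) = -7/3.
Expected payoff of B: (2/3)·8 + (1/6)·11 + (1/6)·9 = 26/3.
Expected payoff of C: (2/3)·(-1) + (1/6)·12 + (1/6)·4 = 2.
The largest is 26/3, so the inspector's best response is B.

B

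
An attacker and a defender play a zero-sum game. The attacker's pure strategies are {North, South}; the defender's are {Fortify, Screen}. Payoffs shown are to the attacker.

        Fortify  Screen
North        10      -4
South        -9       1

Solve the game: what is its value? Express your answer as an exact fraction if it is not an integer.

-13/12

Row minima: North → -4, South → -9; maximin = -4.
Column maxima: Fortify → 10, Screen → 1; minimax = 1.
-4 ≠ 1, so there is no saddle point; optimal play is mixed.
Let the attacker play North with probability p. Expected payoff against Fortify: 10p + (-9)(1−p) = 19p − 9; against Screen: (-4)p + 1(1−p) = −5p + 1.
Setting these equal: 19p − 9 = −5p + 1 ⇒ 24p = 10 ⇒ p = 5/12, and the value is (19)·(5/12) − 9 = -13/12.
For the defender: with q = P(Fortify), equating North's and South's payoffs gives 14q − 4 = −10q + 1 ⇒ q = 5/24.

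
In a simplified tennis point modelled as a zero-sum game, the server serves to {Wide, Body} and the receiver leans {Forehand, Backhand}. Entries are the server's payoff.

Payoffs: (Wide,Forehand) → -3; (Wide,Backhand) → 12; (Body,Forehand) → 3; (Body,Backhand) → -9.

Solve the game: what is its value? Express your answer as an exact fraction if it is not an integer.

Row minima: Wide → -3, Body → -9; maximin = -3.
Column maxima: Forehand → 3, Backhand → 12; minimax = 3.
-3 ≠ 3, so there is no saddle point; optimal play is mixed.
Let the server play Wide with probability p. Expected payoff against Forehand: (-3)p + 3(1−p) = −6p + 3; against Backhand: 12p + (-9)(1−p) = 21p − 9.
Setting these equal: −6p + 3 = 21p − 9 ⇒ −27p = -12 ⇒ p = 4/9, and the value is (-6)·(4/9) + 3 = 1/3.
For the receiver: with q = P(Forehand), equating Wide's and Body's payoffs gives −15q + 12 = 12q − 9 ⇒ q = 7/9.

1/3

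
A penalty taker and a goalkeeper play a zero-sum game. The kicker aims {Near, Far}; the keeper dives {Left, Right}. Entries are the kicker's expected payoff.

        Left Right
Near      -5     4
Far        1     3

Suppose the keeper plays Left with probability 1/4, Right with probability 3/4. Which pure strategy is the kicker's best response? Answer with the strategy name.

Far

Expected payoff of Near: (1/4)·(-5) + (3/4)·4 = 7/4.
Expected payoff of Far: (1/4)·1 + (3/4)·3 = 5/2.
The largest is 5/2, so the kicker's best response is Far.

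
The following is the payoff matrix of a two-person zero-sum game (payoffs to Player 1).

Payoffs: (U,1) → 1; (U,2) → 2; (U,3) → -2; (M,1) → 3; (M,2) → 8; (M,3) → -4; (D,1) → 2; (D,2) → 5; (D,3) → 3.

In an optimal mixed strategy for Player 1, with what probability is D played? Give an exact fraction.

Row minima: U → -2, M → -4, D → 2; maximin = 2.
Column maxima: 1 → 3, 2 → 8, 3 → 3; minimax = 3.
2 ≠ 3, so there is no saddle point; optimal play is mixed.
U is strictly dominated by D, so Player 1 never plays it.
2 is strictly dominated by 1 (it gives Player 1 strictly more in every row), so Player 2 never plays it.
On the remaining 2×2 (M, D vs 1, 3):
Let Player 1 play M with probability p. Expected payoff against 1: 3p + 2(1−p) = p + 2; against 3: (-4)p + 3(1−p) = −7p + 3.
Setting these equal: p + 2 = −7p + 3 ⇒ 8p = 1 ⇒ p = 1/8, and the value is (1)·(1/8) + 2 = 17/8.
For Player 2: with q = P(1), equating M's and D's payoffs gives 7q − 4 = −q + 3 ⇒ q = 7/8.

7/8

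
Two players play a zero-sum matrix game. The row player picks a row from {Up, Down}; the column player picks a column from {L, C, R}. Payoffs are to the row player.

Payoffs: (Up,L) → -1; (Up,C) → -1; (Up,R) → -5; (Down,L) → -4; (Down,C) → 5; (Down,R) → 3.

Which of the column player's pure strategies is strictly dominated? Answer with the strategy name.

R holds the row player's payoff strictly below C in every row: -5 < -1, 3 < 5.
So C is strictly dominated for the column player.

C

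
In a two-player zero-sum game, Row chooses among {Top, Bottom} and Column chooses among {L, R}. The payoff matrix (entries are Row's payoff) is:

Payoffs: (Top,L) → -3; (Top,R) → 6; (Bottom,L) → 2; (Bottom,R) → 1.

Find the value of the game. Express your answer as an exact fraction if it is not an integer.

Row minima: Top → -3, Bottom → 1; maximin = 1.
Column maxima: L → 2, R → 6; minimax = 2.
1 ≠ 2, so there is no saddle point; optimal play is mixed.
Let Row play Top with probability p. Expected payoff against L: (-3)p + 2(1−p) = −5p + 2; against R: 6p + 1(1−p) = 5p + 1.
Setting these equal: −5p + 2 = 5p + 1 ⇒ −10p = -1 ⇒ p = 1/10, and the value is (-5)·(1/10) + 2 = 3/2.
For Column: with q = P(L), equating Top's and Bottom's payoffs gives −9q + 6 = q + 1 ⇒ q = 1/2.

3/2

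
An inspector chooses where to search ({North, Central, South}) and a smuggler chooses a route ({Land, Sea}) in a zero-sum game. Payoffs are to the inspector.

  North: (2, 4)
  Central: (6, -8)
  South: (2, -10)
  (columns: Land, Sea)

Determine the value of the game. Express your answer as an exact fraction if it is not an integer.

5/2

Row minima: North → 2, Central → -8, South → -10; maximin = 2.
Column maxima: Land → 6, Sea → 4; minimax = 4.
2 ≠ 4, so there is no saddle point; optimal play is mixed.
South is strictly dominated by Central, so the inspector never plays it.
On the remaining 2×2 (North, Central vs Land, Sea):
Let the inspector play North with probability p. Expected payoff against Land: 2p + 6(1−p) = −4p + 6; against Sea: 4p + (-8)(1−p) = 12p − 8.
Setting these equal: −4p + 6 = 12p − 8 ⇒ −16p = -14 ⇒ p = 7/8, and the value is (-4)·(7/8) + 6 = 5/2.
For the smuggler: with q = P(Land), equating North's and Central's payoffs gives −2q + 4 = 14q − 8 ⇒ q = 3/4.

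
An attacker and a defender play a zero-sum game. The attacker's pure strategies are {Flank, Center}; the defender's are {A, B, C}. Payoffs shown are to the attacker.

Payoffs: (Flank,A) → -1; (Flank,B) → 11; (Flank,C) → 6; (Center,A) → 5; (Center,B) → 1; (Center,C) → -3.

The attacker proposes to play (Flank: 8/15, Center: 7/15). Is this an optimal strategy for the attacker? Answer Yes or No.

Yes

Against A this mix gives (8/15)·(-1) + (7/15)·5 = 9/5.
Against B this mix gives (8/15)·11 + (7/15)·1 = 19/3.
Against C this mix gives (8/15)·6 + (7/15)·(-3) = 9/5.
All of the defender's active replies (A, C) yield 9/5, and no column does worse for the attacker. The mix makes the defender indifferent and guarantees 9/5, so it is optimal.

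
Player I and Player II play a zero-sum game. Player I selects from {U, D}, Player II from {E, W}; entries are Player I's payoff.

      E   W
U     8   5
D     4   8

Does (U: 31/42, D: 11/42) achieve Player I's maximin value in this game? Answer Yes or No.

No

Against E this mix gives (31/42)·8 + (11/42)·4 = 146/21.
Against W this mix gives (31/42)·5 + (11/42)·8 = 81/14.
Player II will play W, holding Player I to 81/14. Shifting weight toward the row that does better against W would raise this floor (the equalizing mix achieves 44/7 against both W and E), so the proposed strategy is not optimal.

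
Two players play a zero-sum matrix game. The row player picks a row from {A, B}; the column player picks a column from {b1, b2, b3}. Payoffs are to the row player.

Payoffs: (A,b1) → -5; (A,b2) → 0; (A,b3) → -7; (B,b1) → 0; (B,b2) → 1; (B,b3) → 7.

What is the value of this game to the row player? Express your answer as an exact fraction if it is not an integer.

Row minima: A → -7, B → 0; maximin = 0.
Column maxima: b1 → 0, b2 → 1, b3 → 7; minimax = 0.
Since maximin = minimax = 0, there is a saddle point and the value is 0.

0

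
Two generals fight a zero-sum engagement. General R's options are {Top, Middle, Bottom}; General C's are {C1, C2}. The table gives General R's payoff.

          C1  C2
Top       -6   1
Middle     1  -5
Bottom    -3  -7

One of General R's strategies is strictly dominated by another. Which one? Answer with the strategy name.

Bottom

Middle gives a strictly higher payoff than Bottom against every column: 1 > -3, -5 > -7.
So Bottom is strictly dominated and General R never plays it.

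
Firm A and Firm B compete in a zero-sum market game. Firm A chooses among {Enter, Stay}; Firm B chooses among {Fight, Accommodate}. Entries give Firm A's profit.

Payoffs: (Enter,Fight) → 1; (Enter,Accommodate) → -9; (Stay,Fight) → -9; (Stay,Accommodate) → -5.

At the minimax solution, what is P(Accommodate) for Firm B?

Row minima: Enter → -9, Stay → -9; maximin = -9.
Column maxima: Fight → 1, Accommodate → -5; minimax = -5.
-9 ≠ -5, so there is no saddle point; optimal play is mixed.
Let Firm A play Enter with probability p. Expected payoff against Fight: 1p + (-9)(1−p) = 10p − 9; against Accommodate: (-9)p + (-5)(1−p) = −4p − 5.
Setting these equal: 10p − 9 = −4p − 5 ⇒ 14p = 4 ⇒ p = 2/7, and the value is (10)·(2/7) − 9 = -43/7.
For Firm B: with q = P(Fight), equating Enter's and Stay's payoffs gives 10q − 9 = −4q − 5 ⇒ q = 2/7.

5/7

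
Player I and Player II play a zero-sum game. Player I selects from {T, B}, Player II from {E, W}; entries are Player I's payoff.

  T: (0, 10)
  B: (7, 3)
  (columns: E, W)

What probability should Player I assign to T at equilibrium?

2/7

Row minima: T → 0, B → 3; maximin = 3.
Column maxima: E → 7, W → 10; minimax = 7.
3 ≠ 7, so there is no saddle point; optimal play is mixed.
Let Player I play T with probability p. Expected payoff against E: 0p + 7(1−p) = −7p + 7; against W: 10p + 3(1−p) = 7p + 3.
Setting these equal: −7p + 7 = 7p + 3 ⇒ −14p = -4 ⇒ p = 2/7, and the value is (-7)·(2/7) + 7 = 5.
For Player II: with q = P(E), equating T's and B's payoffs gives −10q + 10 = 4q + 3 ⇒ q = 1/2.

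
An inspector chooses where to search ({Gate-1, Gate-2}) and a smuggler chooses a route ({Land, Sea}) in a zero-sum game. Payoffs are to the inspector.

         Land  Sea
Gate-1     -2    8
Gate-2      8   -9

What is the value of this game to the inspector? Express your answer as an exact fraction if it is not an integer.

Row minima: Gate-1 → -2, Gate-2 → -9; maximin = -2.
Column maxima: Land → 8, Sea → 8; minimax = 8.
-2 ≠ 8, so there is no saddle point; optimal play is mixed.
Let the inspector play Gate-1 with probability p. Expected payoff against Land: (-2)p + 8(1−p) = −10p + 8; against Sea: 8p + (-9)(1−p) = 17p − 9.
Setting these equal: −10p + 8 = 17p − 9 ⇒ −27p = -17 ⇒ p = 17/27, and the value is (-10)·(17/27) + 8 = 46/27.
For the smuggler: with q = P(Land), equating Gate-1's and Gate-2's payoffs gives −10q + 8 = 17q − 9 ⇒ q = 17/27.

46/27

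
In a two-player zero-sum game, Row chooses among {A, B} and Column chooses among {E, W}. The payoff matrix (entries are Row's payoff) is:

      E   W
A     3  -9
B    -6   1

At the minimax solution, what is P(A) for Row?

7/19

Row minima: A → -9, B → -6; maximin = -6.
Column maxima: E → 3, W → 1; minimax = 1.
-6 ≠ 1, so there is no saddle point; optimal play is mixed.
Let Row play A with probability p. Expected payoff against E: 3p + (-6)(1−p) = 9p − 6; against W: (-9)p + 1(1−p) = −10p + 1.
Setting these equal: 9p − 6 = −10p + 1 ⇒ 19p = 7 ⇒ p = 7/19, and the value is (9)·(7/19) − 6 = -51/19.
For Column: with q = P(E), equating A's and B's payoffs gives 12q − 9 = −7q + 1 ⇒ q = 10/19.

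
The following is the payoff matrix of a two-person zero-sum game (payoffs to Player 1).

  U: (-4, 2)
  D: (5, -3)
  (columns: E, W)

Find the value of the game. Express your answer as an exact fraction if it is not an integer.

Row minima: U → -4, D → -3; maximin = -3.
Column maxima: E → 5, W → 2; minimax = 2.
-3 ≠ 2, so there is no saddle point; optimal play is mixed.
Let Player 1 play U with probability p. Expected payoff against E: (-4)p + 5(1−p) = −9p + 5; against W: 2p + (-3)(1−p) = 5p − 3.
Setting these equal: −9p + 5 = 5p − 3 ⇒ −14p = -8 ⇒ p = 4/7, and the value is (-9)·(4/7) + 5 = -1/7.
For Player 2: with q = P(E), equating U's and D's payoffs gives −6q + 2 = 8q − 3 ⇒ q = 5/14.

-1/7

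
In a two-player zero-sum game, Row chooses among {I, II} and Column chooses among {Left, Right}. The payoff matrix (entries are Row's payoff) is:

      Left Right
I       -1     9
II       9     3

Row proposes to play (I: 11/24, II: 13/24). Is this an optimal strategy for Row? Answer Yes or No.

Against Left this mix gives (11/24)·(-1) + (13/24)·9 = 53/12.
Against Right this mix gives (11/24)·9 + (13/24)·3 = 23/4.
Column will play Left, holding Row to 53/12. Shifting weight toward the row that does better against Left would raise this floor (the equalizing mix achieves 21/4 against both Left and Right), so the proposed strategy is not optimal.

No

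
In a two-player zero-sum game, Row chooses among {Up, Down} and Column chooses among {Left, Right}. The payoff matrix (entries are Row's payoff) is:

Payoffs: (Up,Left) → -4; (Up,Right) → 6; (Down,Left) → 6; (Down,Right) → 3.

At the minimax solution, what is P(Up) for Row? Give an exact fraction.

Row minima: Up → -4, Down → 3; maximin = 3.
Column maxima: Left → 6, Right → 6; minimax = 6.
3 ≠ 6, so there is no saddle point; optimal play is mixed.
Let Row play Up with probability p. Expected payoff against Left: (-4)p + 6(1−p) = −10p + 6; against Right: 6p + 3(1−p) = 3p + 3.
Setting these equal: −10p + 6 = 3p + 3 ⇒ −13p = -3 ⇒ p = 3/13, and the value is (-10)·(3/13) + 6 = 48/13.
For Column: with q = P(Left), equating Up's and Down's payoffs gives −10q + 6 = 3q + 3 ⇒ q = 3/13.

3/13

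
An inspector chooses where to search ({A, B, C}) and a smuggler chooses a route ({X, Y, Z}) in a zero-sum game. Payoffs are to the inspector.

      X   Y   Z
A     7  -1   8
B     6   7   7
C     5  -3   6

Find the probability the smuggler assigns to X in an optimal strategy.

Row minima: A → -1, B → 6, C → -3; maximin = 6.
Column maxima: X → 7, Y → 7, Z → 8; minimax = 7.
6 ≠ 7, so there is no saddle point; optimal play is mixed.
C is strictly dominated by A, so the inspector never plays it.
Z is strictly dominated by X (it gives the inspector strictly more in every row), so the smuggler never plays it.
On the remaining 2×2 (A, B vs X, Y):
Let the inspector play A with probability p. Expected payoff against X: 7p + 6(1−p) = p + 6; against Y: (-1)p + 7(1−p) = −8p + 7.
Setting these equal: p + 6 = −8p + 7 ⇒ 9p = 1 ⇒ p = 1/9, and the value is (1)·(1/9) + 6 = 55/9.
For the smuggler: with q = P(X), equating A's and B's payoffs gives 8q − 1 = −q + 7 ⇒ q = 8/9.

8/9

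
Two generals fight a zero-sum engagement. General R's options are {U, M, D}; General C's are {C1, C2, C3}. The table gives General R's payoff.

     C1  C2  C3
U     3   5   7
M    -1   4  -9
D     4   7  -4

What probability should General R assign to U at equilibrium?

Row minima: U → 3, M → -9, D → -4; maximin = 3.
Column maxima: C1 → 4, C2 → 7, C3 → 7; minimax = 4.
3 ≠ 4, so there is no saddle point; optimal play is mixed.
M is strictly dominated by U, so General R never plays it.
C2 is strictly dominated by C1 (it gives General R strictly more in every row), so General C never plays it.
On the remaining 2×2 (U, D vs C1, C3):
Let General R play U with probability p. Expected payoff against C1: 3p + 4(1−p) = −p + 4; against C3: 7p + (-4)(1−p) = 11p − 4.
Setting these equal: −p + 4 = 11p − 4 ⇒ −12p = -8 ⇒ p = 2/3, and the value is (-1)·(2/3) + 4 = 10/3.
For General C: with q = P(C1), equating U's and D's payoffs gives −4q + 7 = 8q − 4 ⇒ q = 11/12.

2/3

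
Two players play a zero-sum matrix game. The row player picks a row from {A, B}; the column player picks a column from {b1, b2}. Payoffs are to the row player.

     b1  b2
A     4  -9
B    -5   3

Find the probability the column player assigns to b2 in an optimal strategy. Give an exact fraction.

Row minima: A → -9, B → -5; maximin = -5.
Column maxima: b1 → 4, b2 → 3; minimax = 3.
-5 ≠ 3, so there is no saddle point; optimal play is mixed.
Let the row player play A with probability p. Expected payoff against b1: 4p + (-5)(1−p) = 9p − 5; against b2: (-9)p + 3(1−p) = −12p + 3.
Setting these equal: 9p − 5 = −12p + 3 ⇒ 21p = 8 ⇒ p = 8/21, and the value is (9)·(8/21) − 5 = -11/7.
For the column player: with q = P(b1), equating A's and B's payoffs gives 13q − 9 = −8q + 3 ⇒ q = 4/7.

3/7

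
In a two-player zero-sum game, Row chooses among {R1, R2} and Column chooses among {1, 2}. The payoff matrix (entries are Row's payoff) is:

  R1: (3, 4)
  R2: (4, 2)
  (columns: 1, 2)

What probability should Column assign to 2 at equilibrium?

Row minima: R1 → 3, R2 → 2; maximin = 3.
Column maxima: 1 → 4, 2 → 4; minimax = 4.
3 ≠ 4, so there is no saddle point; optimal play is mixed.
Let Row play R1 with probability p. Expected payoff against 1: 3p + 4(1−p) = −p + 4; against 2: 4p + 2(1−p) = 2p + 2.
Setting these equal: −p + 4 = 2p + 2 ⇒ −3p = -2 ⇒ p = 2/3, and the value is (-1)·(2/3) + 4 = 10/3.
For Column: with q = P(1), equating R1's and R2's payoffs gives −q + 4 = 2q + 2 ⇒ q = 2/3.

1/3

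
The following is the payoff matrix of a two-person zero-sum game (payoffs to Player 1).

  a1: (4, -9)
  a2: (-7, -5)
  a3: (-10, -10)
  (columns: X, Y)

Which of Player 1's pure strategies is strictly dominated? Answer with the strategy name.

a1 gives a strictly higher payoff than a3 against every column: 4 > -10, -9 > -10.
So a3 is strictly dominated and Player 1 never plays it.

a3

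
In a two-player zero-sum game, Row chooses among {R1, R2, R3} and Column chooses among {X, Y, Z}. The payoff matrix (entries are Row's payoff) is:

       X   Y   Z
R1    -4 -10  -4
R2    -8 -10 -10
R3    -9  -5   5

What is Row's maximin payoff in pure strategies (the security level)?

-9

Row minima: R1 → -10, R2 → -10, R3 → -9.
The best of these is -9.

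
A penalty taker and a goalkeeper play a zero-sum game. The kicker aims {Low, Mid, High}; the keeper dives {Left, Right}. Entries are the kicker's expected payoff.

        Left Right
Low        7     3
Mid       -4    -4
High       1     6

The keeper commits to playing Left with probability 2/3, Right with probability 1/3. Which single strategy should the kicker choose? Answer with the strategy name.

Low

Expected payoff of Low: (2/3)·7 + (1/3)·3 = 17/3.
Expected payoff of Mid: (2/3)·(-4) + (1/3)·(-4) = -4.
Expected payoff of High: (2/3)·1 + (1/3)·6 = 8/3.
The largest is 17/3, so the kicker's best response is Low.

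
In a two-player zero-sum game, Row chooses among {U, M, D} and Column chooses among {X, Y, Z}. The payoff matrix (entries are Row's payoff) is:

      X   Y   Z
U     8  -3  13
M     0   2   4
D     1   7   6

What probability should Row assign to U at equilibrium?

6/17

Row minima: U → -3, M → 0, D → 1; maximin = 1.
Column maxima: X → 8, Y → 7, Z → 13; minimax = 7.
1 ≠ 7, so there is no saddle point; optimal play is mixed.
M is strictly dominated by D, so Row never plays it.
Z is strictly dominated by X (it gives Row strictly more in every row), so Column never plays it.
On the remaining 2×2 (U, D vs X, Y):
Let Row play U with probability p. Expected payoff against X: 8p + 1(1−p) = 7p + 1; against Y: (-3)p + 7(1−p) = −10p + 7.
Setting these equal: 7p + 1 = −10p + 7 ⇒ 17p = 6 ⇒ p = 6/17, and the value is (7)·(6/17) + 1 = 59/17.
For Column: with q = P(X), equating U's and D's payoffs gives 11q − 3 = −6q + 7 ⇒ q = 10/17.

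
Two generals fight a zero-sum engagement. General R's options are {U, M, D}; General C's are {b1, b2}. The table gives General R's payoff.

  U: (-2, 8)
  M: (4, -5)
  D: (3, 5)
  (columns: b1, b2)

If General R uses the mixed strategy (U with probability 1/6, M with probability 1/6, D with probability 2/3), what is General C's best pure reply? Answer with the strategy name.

b1

If General C plays b1, General R's expected payoff is (1/6)·(-2) + (1/6)·4 + (2/3)·3 = 7/3.
If General C plays b2, General R's expected payoff is (1/6)·8 + (1/6)·(-5) + (2/3)·5 = 23/6.
General C minimizes General R's payoff; the smallest is 7/3, so the best response is b1.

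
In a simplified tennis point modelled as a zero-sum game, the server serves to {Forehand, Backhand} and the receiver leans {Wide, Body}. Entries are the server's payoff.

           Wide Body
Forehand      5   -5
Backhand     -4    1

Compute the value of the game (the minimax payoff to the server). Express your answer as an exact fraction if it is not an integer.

-1

Row minima: Forehand → -5, Backhand → -4; maximin = -4.
Column maxima: Wide → 5, Body → 1; minimax = 1.
-4 ≠ 1, so there is no saddle point; optimal play is mixed.
Let the server play Forehand with probability p. Expected payoff against Wide: 5p + (-4)(1−p) = 9p − 4; against Body: (-5)p + 1(1−p) = −6p + 1.
Setting these equal: 9p − 4 = −6p + 1 ⇒ 15p = 5 ⇒ p = 1/3, and the value is (9)·(1/3) − 4 = -1.
For the receiver: with q = P(Wide), equating Forehand's and Backhand's payoffs gives 10q − 5 = −5q + 1 ⇒ q = 2/5.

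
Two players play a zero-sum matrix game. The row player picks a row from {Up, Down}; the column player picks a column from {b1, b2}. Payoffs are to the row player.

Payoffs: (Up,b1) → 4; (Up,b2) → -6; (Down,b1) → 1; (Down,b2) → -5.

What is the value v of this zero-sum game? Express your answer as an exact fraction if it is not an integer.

-5

Row minima: Up → -6, Down → -5; maximin = -5.
Column maxima: b1 → 4, b2 → -5; minimax = -5.
Since maximin = minimax = -5, there is a saddle point and the value is -5.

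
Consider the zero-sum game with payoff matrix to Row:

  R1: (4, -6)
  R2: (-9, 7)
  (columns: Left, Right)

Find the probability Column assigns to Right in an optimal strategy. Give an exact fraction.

1/2

Row minima: R1 → -6, R2 → -9; maximin = -6.
Column maxima: Left → 4, Right → 7; minimax = 4.
-6 ≠ 4, so there is no saddle point; optimal play is mixed.
Let Row play R1 with probability p. Expected payoff against Left: 4p + (-9)(1−p) = 13p − 9; against Right: (-6)p + 7(1−p) = −13p + 7.
Setting these equal: 13p − 9 = −13p + 7 ⇒ 26p = 16 ⇒ p = 8/13, and the value is (13)·(8/13) − 9 = -1.
For Column: with q = P(Left), equating R1's and R2's payoffs gives 10q − 6 = −16q + 7 ⇒ q = 1/2.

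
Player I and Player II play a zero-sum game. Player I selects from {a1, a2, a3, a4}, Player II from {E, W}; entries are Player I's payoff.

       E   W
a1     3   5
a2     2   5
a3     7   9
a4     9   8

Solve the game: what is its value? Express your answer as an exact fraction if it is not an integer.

25/3

Row minima: a1 → 3, a2 → 2, a3 → 7, a4 → 8; maximin = 8.
Column maxima: E → 9, W → 9; minimax = 9.
8 ≠ 9, so there is no saddle point; optimal play is mixed.
a1 is strictly dominated by a3, so Player I never plays it.
a2 is strictly dominated by a3, so Player I never plays it.
On the remaining 2×2 (a3, a4 vs E, W):
Let Player I play a3 with probability p. Expected payoff against E: 7p + 9(1−p) = −2p + 9; against W: 9p + 8(1−p) = p + 8.
Setting these equal: −2p + 9 = p + 8 ⇒ −3p = -1 ⇒ p = 1/3, and the value is (-2)·(1/3) + 9 = 25/3.
For Player II: with q = P(E), equating a3's and a4's payoffs gives −2q + 9 = q + 8 ⇒ q = 1/3.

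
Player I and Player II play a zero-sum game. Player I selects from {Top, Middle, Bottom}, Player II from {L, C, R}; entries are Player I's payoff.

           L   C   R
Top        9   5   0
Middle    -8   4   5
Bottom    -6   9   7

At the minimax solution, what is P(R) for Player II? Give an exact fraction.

Row minima: Top → 0, Middle → -8, Bottom → -6; maximin = 0.
Column maxima: L → 9, C → 9, R → 7; minimax = 7.
0 ≠ 7, so there is no saddle point; optimal play is mixed.
Middle is strictly dominated by Bottom, so Player I never plays it.
With Middle eliminated, C is strictly dominated by R (it gives Player I strictly more in every remaining row), so Player II never plays it.
On the remaining 2×2 (Top, Bottom vs L, R):
Let Player I play Top with probability p. Expected payoff against L: 9p + (-6)(1−p) = 15p − 6; against R: 0p + 7(1−p) = −7p + 7.
Setting these equal: 15p − 6 = −7p + 7 ⇒ 22p = 13 ⇒ p = 13/22, and the value is (15)·(13/22) − 6 = 63/22.
For Player II: with q = P(L), equating Top's and Bottom's payoffs gives 9q = −13q + 7 ⇒ q = 7/22.

15/22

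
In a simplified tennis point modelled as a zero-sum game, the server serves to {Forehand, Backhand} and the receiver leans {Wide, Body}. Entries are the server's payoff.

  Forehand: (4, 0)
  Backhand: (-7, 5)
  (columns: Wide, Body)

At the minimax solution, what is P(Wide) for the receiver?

5/16

Row minima: Forehand → 0, Backhand → -7; maximin = 0.
Column maxima: Wide → 4, Body → 5; minimax = 4.
0 ≠ 4, so there is no saddle point; optimal play is mixed.
Let the server play Forehand with probability p. Expected payoff against Wide: 4p + (-7)(1−p) = 11p − 7; against Body: 0p + 5(1−p) = −5p + 5.
Setting these equal: 11p − 7 = −5p + 5 ⇒ 16p = 12 ⇒ p = 3/4, and the value is (11)·(3/4) − 7 = 5/4.
For the receiver: with q = P(Wide), equating Forehand's and Backhand's payoffs gives 4q = −12q + 5 ⇒ q = 5/16.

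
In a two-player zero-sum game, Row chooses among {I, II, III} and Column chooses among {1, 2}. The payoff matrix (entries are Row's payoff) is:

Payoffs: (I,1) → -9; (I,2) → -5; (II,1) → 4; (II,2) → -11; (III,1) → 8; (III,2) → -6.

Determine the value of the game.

Row minima: I → -9, II → -11, III → -6; maximin = -6.
Column maxima: 1 → 8, 2 → -5; minimax = -5.
-6 ≠ -5, so there is no saddle point; optimal play is mixed.
II is strictly dominated by III, so Row never plays it.
On the remaining 2×2 (I, III vs 1, 2):
Let Row play I with probability p. Expected payoff against 1: (-9)p + 8(1−p) = −17p + 8; against 2: (-5)p + (-6)(1−p) = p − 6.
Setting these equal: −17p + 8 = p − 6 ⇒ −18p = -14 ⇒ p = 7/9, and the value is (-17)·(7/9) + 8 = -47/9.
For Column: with q = P(1), equating I's and III's payoffs gives −4q − 5 = 14q − 6 ⇒ q = 1/18.

-47/9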